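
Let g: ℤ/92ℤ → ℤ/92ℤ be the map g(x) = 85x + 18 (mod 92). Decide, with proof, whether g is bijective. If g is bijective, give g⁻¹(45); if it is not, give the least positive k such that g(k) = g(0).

75

Suppose g(x_1) = g(x_2) in ℤ/92ℤ. Then 85x_1 + 18 ≡ 85x_2 + 18 (mod 92), therefore 85(x_1 − x_2) ≡ 0 (mod 92).
Since gcd(85, 92) = 1, 85 is invertible modulo 92, thus x_1 − x_2 ≡ 0 (mod 92), i.e. x_1 = x_2.
We now compute 85⁻¹ mod 92 explicitly. Euclid's algorithm: 92 = 1·85 + 7, 85 = 12·7 + 1; back-substituting gives 1 = 13·85 − 12·92, so 85⁻¹ ≡ 13 (mod 92).
For any y ∈ ℤ/92ℤ, x = 13(y − 18) mod 92 satisfies g(x) = 85·13(y − 18) + 18 ≡ y (since 85·13 ≡ 1 mod 92). So every y has a preimage.
Therefore g is bijective.
Since g is bijective, we find g⁻¹(45): we need 85x ≡ 45 − 18 ≡ 27 (mod 92). Using 85⁻¹ = 13: x ≡ 13·27 = 351 = 3·92 + 75, so x = 75.
Check: g(75) = 85·75 + 18 = 6393 = 69·92 + 45 ≡ 45 (mod 92).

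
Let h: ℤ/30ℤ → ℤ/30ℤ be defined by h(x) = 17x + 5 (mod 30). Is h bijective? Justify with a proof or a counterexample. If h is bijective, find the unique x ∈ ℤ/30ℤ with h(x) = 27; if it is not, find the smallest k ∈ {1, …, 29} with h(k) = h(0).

26

Suppose h(s) = h(t) in ℤ/30ℤ. Then 17s + 5 ≡ 17t + 5 (mod 30), thus 17(s − t) ≡ 0 (mod 30).
Since gcd(17, 30) = 1, 17 is invertible modulo 30, therefore s − t ≡ 0 (mod 30), i.e. s = t.
We now compute 17⁻¹ mod 30 explicitly. Euclid's algorithm: 30 = 1·17 + 13, 17 = 1·13 + 4, 13 = 3·4 + 1; back-substituting gives 1 = 23·17 − 13·30, so 17⁻¹ ≡ 23 (mod 30).
Then y ↦ 23(y − 5) is a two-sided inverse to h, so every y ∈ ℤ/30ℤ has a preimage.
Therefore h is bijective.
Since h is bijective, we find h⁻¹(27): we need 17x ≡ 27 − 5 ≡ 22 (mod 30). Using 17⁻¹ = 23: x ≡ 23·22 = 506 = 16·30 + 26, so x = 26.
Check: h(26) = 17·26 + 5 = 447 = 14·30 + 27 ≡ 27 (mod 30).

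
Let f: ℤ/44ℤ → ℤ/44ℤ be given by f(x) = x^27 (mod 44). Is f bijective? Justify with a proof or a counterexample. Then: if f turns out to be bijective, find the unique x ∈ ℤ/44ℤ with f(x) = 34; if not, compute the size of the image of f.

f(0) = 0^27 = 0.
f(22): Repeated squaring mod 44: 22^1 ≡ 22, 22^2 ≡ 22² = 484 ≡ 0, 22^4 ≡ 0² = 0, 22^8 ≡ 0² = 0, 22^16 ≡ 0² = 0. Since 27 = 16 + 8 + 2 + 1, 22^27 ≡ 0·0·0·22: 0·0 = 0, then 0·0 = 0, then 0·22 = 0. So 22^27 ≡ 0 (mod 44).
So f(0) = f(22) = 0 while 0 ≠ 22, hence f is not injective, hence not bijective.
Since f is not bijective, we determine |image(f)|. Computing x^27 mod 44 for each x (by repeated squaring, reducing mod 44 at every step), the values f(0), f(1), …, f(43) are: 0, 1, 40, 31, 16, 25, 8, 39, 24, 37, 32, 11, 12, 29, 20, 27, 36, 41, 28, 35, 4, 21, 0, 23, 40, 9, 16, 3, 8, 17, 24, 15, 32, 33, 12, 7, 20, 5, 36, 19, 28, 13, 4, 43.
The distinct values are {0, 1, 3, 4, 5, 7, 8, 9, 11, 12, 13, 15, 16, 17, 19, 20, 21, 23, 24, 25, 27, 28, 29, 31, 32, 33, 35, 36, 37, 39, 40, 41, 43}; there are 33 of them.

33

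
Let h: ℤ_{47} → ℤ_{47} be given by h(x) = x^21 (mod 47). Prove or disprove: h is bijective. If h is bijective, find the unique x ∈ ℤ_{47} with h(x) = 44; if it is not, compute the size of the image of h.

43

Since 47 is prime, the nonzero elements of ℤ_{47} form a cyclic group of order 46.
As gcd(21, 46) = 1, raising to the 21st power is a bijection on this group: if x_1^21 ≡ x_2^21 then (x_1x_2^{−1})^21 = 1, and the only element of order dividing gcd(21, 46) = 1 is 1, so x_1 = x_2.
With h(0) = 0 this makes h injective on all of ℤ_{47}, hence bijective (finite equal-size domain and codomain). In particular h is bijective.
Since h is bijective, we find the preimage of 44. The inverse of x ↦ x^21 on (ℤ_{47})^× is x ↦ x^11, because 21·11 = 231 = 5·46 + 1 ≡ 1 (mod 46) and x^{46} = 1 for x ≠ 0 (Fermat). So h⁻¹(44) = 44^11 mod 47.
Repeated squaring mod 47: 44^1 ≡ 44, 44^2 ≡ 44² = 1936 ≡ 9, 44^4 ≡ 9² = 81 ≡ 34, 44^8 ≡ 34² = 1156 ≡ 28. Since 11 = 8 + 2 + 1, 44^11 ≡ 28·9·44: 28·9 = 252 ≡ 17, then 17·44 = 748 ≡ 43. So 44^11 ≡ 43 (mod 47).
Hence h⁻¹(44) = 43.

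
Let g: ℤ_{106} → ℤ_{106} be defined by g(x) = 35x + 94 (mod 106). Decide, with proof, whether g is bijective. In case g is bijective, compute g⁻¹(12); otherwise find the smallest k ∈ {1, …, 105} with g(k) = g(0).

34

Suppose g(a) = g(b) in ℤ_{106}. Then 35a + 94 ≡ 35b + 94 (mod 106), therefore 35(a − b) ≡ 0 (mod 106).
Since gcd(35, 106) = 1, 35 is invertible modulo 106, therefore a − b ≡ 0 (mod 106), i.e. a = b.
We now compute 35⁻¹ mod 106 explicitly. Euclid's algorithm: 106 = 3·35 + 1; back-substituting gives 1 = 103·35 − 34·106, so 35⁻¹ ≡ 103 (mod 106).
Then y ↦ 103(y − 94) is a two-sided inverse to g, so every y ∈ ℤ_{106} has a preimage.
Hence g is bijective.
Since g is bijective, we compute g⁻¹(12): solve 35x + 94 ≡ 12 (mod 106), i.e. 35x ≡ 24 (mod 106).
Multiplying by 35⁻¹ = 103 gives x ≡ 103·24 = 2472 = 23·106 + 34 ≡ 34 (mod 106).
Check: g(34) = 35·34 + 94 = 1284 = 12·106 + 12 ≡ 12 (mod 106).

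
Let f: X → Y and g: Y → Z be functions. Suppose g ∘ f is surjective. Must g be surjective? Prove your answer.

surjective

Let c ∈ Z. Since g ∘ f is surjective, some a ∈ X has g(f(a)) = c. Then b = f(a) ∈ Y satisfies g(b) = c. So g is surjective.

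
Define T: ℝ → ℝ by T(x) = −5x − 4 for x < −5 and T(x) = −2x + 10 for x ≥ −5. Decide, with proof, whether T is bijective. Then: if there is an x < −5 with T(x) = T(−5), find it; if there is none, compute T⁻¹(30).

-34/5

Both pieces are strictly decreasing (slopes −5 and −2), so each is injective on its own interval.
The left piece maps (−∞, −5) onto (21, ∞); the right piece maps [−5, ∞) onto (−∞, 20].
The images leave a gap (21 has no preimage), so T is not surjective, hence not bijective.
Because the two images are disjoint, no x < −5 has T(x) = T(−5), so we compute T⁻¹(30): 30 lies in (21, ∞), so solve −5x − 4 = 30: x = (30 + 4)/(−5) = −34/5.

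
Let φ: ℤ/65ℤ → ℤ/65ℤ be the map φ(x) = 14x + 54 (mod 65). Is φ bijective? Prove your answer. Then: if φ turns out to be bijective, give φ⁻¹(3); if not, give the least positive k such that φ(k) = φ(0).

If φ(s) = φ(t), then 14s ≡ 14t (mod 65). Because gcd(14, 65) = 1, we may cancel 14 to get s ≡ t (mod 65).
We now compute 14⁻¹ mod 65 explicitly. Euclid's algorithm: 65 = 4·14 + 9, 14 = 1·9 + 5, 9 = 1·5 + 4, 5 = 1·4 + 1; back-substituting gives 1 = 14·14 − 3·65, so 14⁻¹ ≡ 14 (mod 65).
For any y ∈ ℤ/65ℤ, x = 14(y − 54) mod 65 satisfies φ(x) = 14·14(y − 54) + 54 ≡ y (since 14·14 ≡ 1 mod 65). So every y has a preimage.
Hence φ is bijective.
Since φ is bijective, we compute φ⁻¹(3): solve 14x + 54 ≡ 3 (mod 65), i.e. 14x ≡ 14 (mod 65).
Multiplying by 14⁻¹ = 14 gives x ≡ 14·14 = 196 = 3·65 + 1 ≡ 1 (mod 65).
Check: φ(1) = 14·1 + 54 = 68 = 1·65 + 3 ≡ 3 (mod 65).

1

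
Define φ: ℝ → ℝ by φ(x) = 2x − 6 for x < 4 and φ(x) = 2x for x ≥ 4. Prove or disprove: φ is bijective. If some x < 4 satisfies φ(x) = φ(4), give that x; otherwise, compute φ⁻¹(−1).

Both pieces are strictly increasing (slopes 2 and 2), so each is injective on its own interval.
The left piece maps (−∞, 4) onto (−∞, 2); the right piece maps [4, ∞) onto [8, ∞).
The images leave a gap (2 has no preimage), so φ is not surjective, hence not bijective.
Because the two images are disjoint, no x < 4 has φ(x) = φ(4), so we compute φ⁻¹(−1): −1 lies in (−∞, 2), so solve 2x − 6 = −1: x = (−1 + 6)/2 = 5/2.

5/2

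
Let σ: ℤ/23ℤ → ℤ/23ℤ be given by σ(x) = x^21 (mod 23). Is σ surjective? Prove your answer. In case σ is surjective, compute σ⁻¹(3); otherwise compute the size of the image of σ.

8

Since 23 is prime, the nonzero elements of ℤ/23ℤ form a cyclic group of order 22.
As gcd(21, 22) = 1, raising to the 21st power is a bijection on this group: if a^21 ≡ b^21 then (ab^{−1})^21 = 1, and the only element of order dividing gcd(21, 22) = 1 is 1, so a = b.
With σ(0) = 0 this makes σ injective on all of ℤ/23ℤ, hence bijective (finite equal-size domain and codomain). In particular σ is surjective.
Since σ is surjective, we find the preimage of 3. The inverse of x ↦ x^21 on (ℤ/23ℤ)^× is x ↦ x^21, because 21·21 = 441 = 20·22 + 1 ≡ 1 (mod 22) and x^{22} = 1 for x ≠ 0 (Fermat). So σ⁻¹(3) = 3^21 mod 23.
Repeated squaring mod 23: 3^1 ≡ 3, 3^2 ≡ 3² = 9, 3^4 ≡ 9² = 81 ≡ 12, 3^8 ≡ 12² = 144 ≡ 6, 3^16 ≡ 6² = 36 ≡ 13. Since 21 = 16 + 4 + 1, 3^21 ≡ 13·12·3: 13·12 = 156 ≡ 18, then 18·3 = 54 ≡ 8. So 3^21 ≡ 8 (mod 23).
Hence σ⁻¹(3) = 8.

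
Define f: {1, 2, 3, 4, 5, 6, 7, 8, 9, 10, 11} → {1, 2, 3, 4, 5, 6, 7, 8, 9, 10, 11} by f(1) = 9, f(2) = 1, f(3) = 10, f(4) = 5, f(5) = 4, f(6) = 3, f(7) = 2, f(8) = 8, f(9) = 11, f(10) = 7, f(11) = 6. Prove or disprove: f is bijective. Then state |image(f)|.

The values 9, 1, 10, 5, 4, 3, 2, 8, 11, 7, 6 are a permutation of {1, 2, 3, 4, 5, 6, 7, 8, 9, 10, 11}: each element appears exactly once.
So f is injective and surjective, hence bijective.
The image of f is {1, 2, 3, 4, 5, 6, 7, 8, 9, 10, 11}, which has 11 elements.

11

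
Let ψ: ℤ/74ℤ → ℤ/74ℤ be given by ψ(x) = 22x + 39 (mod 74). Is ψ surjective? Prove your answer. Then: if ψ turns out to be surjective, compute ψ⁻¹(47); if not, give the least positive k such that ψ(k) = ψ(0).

37

Since gcd(22, 74) = 2, we have 22x ≡ 0 (mod 2) for all x, so ψ(x) ≡ 1 (mod 2).
But 0 ≢ 1 (mod 2), so 0 ∈ ℤ/74ℤ has no preimage. Hence ψ is not surjective.
Since ψ is not surjective, we find the least positive k with ψ(k) = ψ(0): this means 22k ≡ 0 (mod 74), i.e. 74 ∣ 22k. Since gcd(22, 74) = 2, dividing through by 2 this holds exactly when 37 ∣ 11k, and as gcd(11, 37) = 1, exactly when 37 ∣ k.
The smallest positive such k is 37.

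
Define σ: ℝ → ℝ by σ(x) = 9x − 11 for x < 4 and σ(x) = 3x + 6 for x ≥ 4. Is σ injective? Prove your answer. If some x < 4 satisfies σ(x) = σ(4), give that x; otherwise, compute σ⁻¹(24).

Both pieces are strictly increasing (slopes 9 and 3), so each is injective on its own interval.
The left piece maps (−∞, 4) onto (−∞, 25); the right piece maps [4, ∞) onto [18, ∞).
These images overlap. In particular σ(4) = 18 (right piece), and solving 9x − 11 = 18 on the left piece gives x = 29/9 < 4.
So σ(29/9) = σ(4) with 29/9 ≠ 4, and σ is not injective. This x = 29/9 is the requested value below 4.

29/9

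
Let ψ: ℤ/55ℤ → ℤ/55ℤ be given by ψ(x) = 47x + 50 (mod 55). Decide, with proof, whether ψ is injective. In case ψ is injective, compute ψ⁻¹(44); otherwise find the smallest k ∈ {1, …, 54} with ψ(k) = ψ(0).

Suppose ψ(s) = ψ(t) in ℤ/55ℤ. Then 47s + 50 ≡ 47t + 50 (mod 55), so 47(s − t) ≡ 0 (mod 55).
Since gcd(47, 55) = 1, 47 is invertible modulo 55, hence s − t ≡ 0 (mod 55), i.e. s = t.
Thus ψ is injective.
We now compute 47⁻¹ mod 55 explicitly. Euclid's algorithm: 55 = 1·47 + 8, 47 = 5·8 + 7, 8 = 1·7 + 1; back-substituting gives 1 = 48·47 − 41·55, so 47⁻¹ ≡ 48 (mod 55).
Since ψ is injective, we compute ψ⁻¹(44): solve 47x + 50 ≡ 44 (mod 55), i.e. 47x ≡ 49 (mod 55).
Multiplying by 47⁻¹ = 48 gives x ≡ 48·49 = 2352 = 42·55 + 42 ≡ 42 (mod 55).
Check: ψ(42) = 47·42 + 50 = 2024 = 36·55 + 44 ≡ 44 (mod 55).

42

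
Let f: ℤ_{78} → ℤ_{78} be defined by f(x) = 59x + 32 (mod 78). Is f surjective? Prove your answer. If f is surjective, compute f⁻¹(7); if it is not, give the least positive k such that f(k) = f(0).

Recall that f is surjective if every y in the codomain equals f(x) for some x in the domain.
Since gcd(59, 78) = 1, 59 is invertible modulo 78. Euclid's algorithm: 78 = 1·59 + 19, 59 = 3·19 + 2, 19 = 9·2 + 1; back-substituting gives 1 = 41·59 − 31·78, so 59⁻¹ ≡ 41 (mod 78).
Then y ↦ 41(y − 32) is a two-sided inverse to f, so every y ∈ ℤ_{78} has a preimage.
So f is surjective.
Since f is surjective, we compute f⁻¹(7): solve 59x + 32 ≡ 7 (mod 78), i.e. 59x ≡ 53 (mod 78).
Multiplying by 59⁻¹ = 41 gives x ≡ 41·53 = 2173 = 27·78 + 67 ≡ 67 (mod 78).
Check: f(67) = 59·67 + 32 = 3985 = 51·78 + 7 ≡ 7 (mod 78).

67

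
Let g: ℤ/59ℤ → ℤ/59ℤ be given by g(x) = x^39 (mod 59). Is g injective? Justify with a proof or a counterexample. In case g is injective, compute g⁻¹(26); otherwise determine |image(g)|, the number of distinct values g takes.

Since 59 is prime, the nonzero elements of ℤ/59ℤ form a cyclic group of order 58.
As gcd(39, 58) = 1, raising to the 39th power is a bijection on this group: if u^39 ≡ v^39 then (uv^{−1})^39 = 1, and the only element of order dividing gcd(39, 58) = 1 is 1, so u = v.
With g(0) = 0 this makes g injective on all of ℤ/59ℤ, hence bijective (finite equal-size domain and codomain). In particular g is injective.
Since g is injective, we find the preimage of 26. The inverse of x ↦ x^39 on (ℤ/59ℤ)^× is x ↦ x^3, because 39·3 = 117 = 2·58 + 1 ≡ 1 (mod 58) and x^{58} = 1 for x ≠ 0 (Fermat). So g⁻¹(26) = 26^3 mod 59.
Repeated squaring mod 59: 26^1 ≡ 26, 26^2 ≡ 26² = 676 ≡ 27. Since 3 = 2 + 1, 26^3 ≡ 27·26: 27·26 = 702 ≡ 53. So 26^3 ≡ 53 (mod 59).
Hence g⁻¹(26) = 53.

53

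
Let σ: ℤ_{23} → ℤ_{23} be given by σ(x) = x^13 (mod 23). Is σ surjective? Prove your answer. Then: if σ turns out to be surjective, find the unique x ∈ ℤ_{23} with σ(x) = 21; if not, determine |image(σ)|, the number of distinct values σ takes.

5

Since 23 is prime, the nonzero elements of ℤ_{23} form a cyclic group of order 22.
As gcd(13, 22) = 1, raising to the 13th power is a bijection on this group: if x_1^13 ≡ x_2^13 then (x_1x_2^{−1})^13 = 1, and the only element of order dividing gcd(13, 22) = 1 is 1, so x_1 = x_2.
With σ(0) = 0 this makes σ injective on all of ℤ_{23}, hence bijective (finite equal-size domain and codomain). In particular σ is surjective.
Since σ is surjective, we find the preimage of 21. The inverse of x ↦ x^13 on (ℤ_{23})^× is x ↦ x^17, because 13·17 = 221 = 10·22 + 1 ≡ 1 (mod 22) and x^{22} = 1 for x ≠ 0 (Fermat). So σ⁻¹(21) = 21^17 mod 23.
Repeated squaring mod 23: 21^1 ≡ 21, 21^2 ≡ 21² = 441 ≡ 4, 21^4 ≡ 4² = 16, 21^8 ≡ 16² = 256 ≡ 3, 21^16 ≡ 3² = 9. Since 17 = 16 + 1, 21^17 ≡ 9·21: 9·21 = 189 ≡ 5. So 21^17 ≡ 5 (mod 23).
Hence σ⁻¹(21) = 5.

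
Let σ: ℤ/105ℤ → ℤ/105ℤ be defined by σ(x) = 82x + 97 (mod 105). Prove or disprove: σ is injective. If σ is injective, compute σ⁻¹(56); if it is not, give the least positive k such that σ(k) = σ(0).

52

If σ(x_1) = σ(x_2), then 82x_1 ≡ 82x_2 (mod 105). Because gcd(82, 105) = 1, we may cancel 82 to get x_1 ≡ x_2 (mod 105).
Hence σ is injective.
We now compute 82⁻¹ mod 105 explicitly. Euclid's algorithm: 105 = 1·82 + 23, 82 = 3·23 + 13, 23 = 1·13 + 10, 13 = 1·10 + 3, 10 = 3·3 + 1; back-substituting gives 1 = 73·82 − 57·105, so 82⁻¹ ≡ 73 (mod 105).
Since σ is injective, we find σ⁻¹(56): we need 82x ≡ 56 − 97 ≡ 64 (mod 105). Using 82⁻¹ = 73: x ≡ 73·64 = 4672 = 44·105 + 52, so x = 52.
Check: σ(52) = 82·52 + 97 = 4361 = 41·105 + 56 ≡ 56 (mod 105).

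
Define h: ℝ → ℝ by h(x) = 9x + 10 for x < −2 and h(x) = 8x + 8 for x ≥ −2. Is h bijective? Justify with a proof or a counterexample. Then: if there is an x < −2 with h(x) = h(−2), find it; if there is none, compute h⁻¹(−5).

Both pieces are strictly increasing (slopes 9 and 8), so each is injective on its own interval.
The left piece maps (−∞, −2) onto (−∞, −8); the right piece maps [−2, ∞) onto [−8, ∞).
Since −8 = −8, the images partition ℝ: h is injective and surjective, hence bijective.
Because the two images are disjoint, no x < −2 has h(x) = h(−2), so we compute h⁻¹(−5): −5 lies in [−8, ∞), so solve 8x + 8 = −5: x = (−5 − 8)/8 = −13/8.

-13/8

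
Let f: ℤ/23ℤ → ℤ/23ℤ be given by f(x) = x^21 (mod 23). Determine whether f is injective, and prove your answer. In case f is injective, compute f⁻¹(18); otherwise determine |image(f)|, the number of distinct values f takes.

9

Since 23 is prime, the nonzero elements of ℤ/23ℤ form a cyclic group of order 22.
As gcd(21, 22) = 1, raising to the 21st power is a bijection on this group: if s^21 ≡ t^21 then (st^{−1})^21 = 1, and the only element of order dividing gcd(21, 22) = 1 is 1, so s = t.
With f(0) = 0 this makes f injective on all of ℤ/23ℤ, hence bijective (finite equal-size domain and codomain). In particular f is injective.
Since f is injective, we find the preimage of 18. The inverse of x ↦ x^21 on (ℤ/23ℤ)^× is x ↦ x^21, because 21·21 = 441 = 20·22 + 1 ≡ 1 (mod 22) and x^{22} = 1 for x ≠ 0 (Fermat). So f⁻¹(18) = 18^21 mod 23.
Repeated squaring mod 23: 18^1 ≡ 18, 18^2 ≡ 18² = 324 ≡ 2, 18^4 ≡ 2² = 4, 18^8 ≡ 4² = 16, 18^16 ≡ 16² = 256 ≡ 3. Since 21 = 16 + 4 + 1, 18^21 ≡ 3·4·18: 3·4 = 12, then 12·18 = 216 ≡ 9. So 18^21 ≡ 9 (mod 23).
Hence f⁻¹(18) = 9.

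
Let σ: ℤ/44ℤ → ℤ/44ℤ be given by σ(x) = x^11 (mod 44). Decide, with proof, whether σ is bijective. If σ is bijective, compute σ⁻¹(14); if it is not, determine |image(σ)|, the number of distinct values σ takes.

σ(0) = 0^11 = 0.
σ(22): Repeated squaring mod 44: 22^1 ≡ 22, 22^2 ≡ 22² = 484 ≡ 0, 22^4 ≡ 0² = 0, 22^8 ≡ 0² = 0. Since 11 = 8 + 2 + 1, 22^11 ≡ 0·0·22: 0·0 = 0, then 0·22 = 0. So 22^11 ≡ 0 (mod 44).
So σ(0) = σ(22) = 0 while 0 ≠ 22, hence σ is not injective, hence not bijective.
Since σ is not bijective, we determine |image(σ)|. Computing x^11 mod 44 for each x (by repeated squaring, reducing mod 44 at every step), the values σ(0), σ(1), …, σ(43) are: 0, 1, 24, 3, 4, 5, 28, 7, 8, 9, 32, 11, 12, 13, 36, 15, 16, 17, 40, 19, 20, 21, 0, 23, 24, 25, 4, 27, 28, 29, 8, 31, 32, 33, 12, 35, 36, 37, 16, 39, 40, 41, 20, 43.
The distinct values are {0, 1, 3, 4, 5, 7, 8, 9, 11, 12, 13, 15, 16, 17, 19, 20, 21, 23, 24, 25, 27, 28, 29, 31, 32, 33, 35, 36, 37, 39, 40, 41, 43}; there are 33 of them.

33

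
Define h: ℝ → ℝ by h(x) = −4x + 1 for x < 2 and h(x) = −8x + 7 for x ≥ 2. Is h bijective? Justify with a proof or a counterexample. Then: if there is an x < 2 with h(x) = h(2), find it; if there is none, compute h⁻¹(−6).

Both pieces are strictly decreasing (slopes −4 and −8), so each is injective on its own interval.
The left piece maps (−∞, 2) onto (−7, ∞); the right piece maps [2, ∞) onto (−∞, −9].
The images leave a gap (−7 has no preimage), so h is not surjective, hence not bijective.
Because the two images are disjoint, no x < 2 has h(x) = h(2), so we compute h⁻¹(−6): −6 lies in (−7, ∞), so solve −4x + 1 = −6: x = (−6 − 1)/(−4) = 7/4.

7/4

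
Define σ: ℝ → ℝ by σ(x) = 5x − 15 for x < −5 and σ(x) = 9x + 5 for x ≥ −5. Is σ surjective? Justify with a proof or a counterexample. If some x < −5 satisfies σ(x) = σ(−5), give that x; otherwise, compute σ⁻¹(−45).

Both pieces are strictly increasing (slopes 5 and 9), so each is injective on its own interval.
The left piece maps (−∞, −5) onto (−∞, −40); the right piece maps [−5, ∞) onto [−40, ∞).
These images together cover ℝ, so σ is surjective.
Because the two images are disjoint, no x < −5 has σ(x) = σ(−5), so we compute σ⁻¹(−45): −45 lies in (−∞, −40), so solve 5x − 15 = −45: x = (−45 + 15)/5 = −6.

-6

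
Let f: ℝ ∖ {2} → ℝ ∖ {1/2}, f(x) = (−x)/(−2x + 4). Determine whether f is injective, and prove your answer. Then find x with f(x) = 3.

12/5

Suppose f(x_1) = f(x_2). Cross-multiplying: (−x_1)(−2x_2 + 4) = (−x_2)(−2x_1 + 4).
Expanding both sides and cancelling the symmetric terms leaves −4·(x_1 − x_2) = 0. Since −4 ≠ 0, x_1 = x_2. So f is injective.
Solving f(x) = 3: cross-multiplying gives −x = 3(−2x + 4), which rearranges to 5x = 12, so x = 12/5.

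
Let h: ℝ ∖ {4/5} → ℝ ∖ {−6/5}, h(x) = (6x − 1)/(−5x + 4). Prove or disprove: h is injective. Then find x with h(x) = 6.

Suppose h(u) = h(v). Cross-multiplying: (6u − 1)(−5v + 4) = (6v − 1)(−5u + 4).
Expanding both sides and cancelling the symmetric terms leaves 19·(u − v) = 0. Since 19 ≠ 0, u = v. Hence h is injective.
Solving h(x) = 6: cross-multiplying gives 6x − 1 = 6(−5x + 4), which rearranges to 36x = 25, so x = 25/36.

25/36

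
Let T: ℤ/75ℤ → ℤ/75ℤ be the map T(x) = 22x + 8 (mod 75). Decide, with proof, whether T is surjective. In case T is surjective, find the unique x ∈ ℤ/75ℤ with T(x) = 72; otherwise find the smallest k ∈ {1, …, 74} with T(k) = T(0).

37

Since gcd(22, 75) = 1, 22 is invertible modulo 75. Euclid's algorithm: 75 = 3·22 + 9, 22 = 2·9 + 4, 9 = 2·4 + 1; back-substituting gives 1 = 58·22 − 17·75, so 22⁻¹ ≡ 58 (mod 75).
For any y ∈ ℤ/75ℤ, x = 58(y − 8) mod 75 satisfies T(x) = 22·58(y − 8) + 8 ≡ y (since 22·58 ≡ 1 mod 75). So every y has a preimage.
Therefore T is surjective.
Since T is surjective, we find T⁻¹(72): we need 22x ≡ 72 − 8 ≡ 64 (mod 75). Using 22⁻¹ = 58: x ≡ 58·64 = 3712 = 49·75 + 37, so x = 37.
Check: T(37) = 22·37 + 8 = 822 = 10·75 + 72 ≡ 72 (mod 75).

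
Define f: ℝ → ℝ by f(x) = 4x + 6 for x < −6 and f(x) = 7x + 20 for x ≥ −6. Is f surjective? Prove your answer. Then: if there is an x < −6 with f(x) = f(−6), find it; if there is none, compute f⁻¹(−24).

-7

Both pieces are strictly increasing (slopes 4 and 7), so each is injective on its own interval.
The left piece maps (−∞, −6) onto (−∞, −18); the right piece maps [−6, ∞) onto [−22, ∞).
The union (−∞, −18) ∪ [−22, ∞) covers ℝ, so f is surjective.
For the follow-up: the images overlap, so an x < −6 with f(x) = f(−6) exists. f(−6) = −22; solving 4x + 6 = −22 for x < −6 gives x = (−22 − 6)/4 = −7.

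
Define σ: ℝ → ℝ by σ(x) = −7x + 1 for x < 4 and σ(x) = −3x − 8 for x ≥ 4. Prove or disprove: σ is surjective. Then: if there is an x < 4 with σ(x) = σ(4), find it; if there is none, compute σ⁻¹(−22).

Both pieces are strictly decreasing (slopes −7 and −3), so each is injective on its own interval.
The left piece maps (−∞, 4) onto (−27, ∞); the right piece maps [4, ∞) onto (−∞, −20].
The union (−27, ∞) ∪ (−∞, −20] covers ℝ, so σ is surjective.
For the follow-up: the images overlap, so an x < 4 with σ(x) = σ(4) exists. σ(4) = −20; solving −7x + 1 = −20 for x < 4 gives x = (−20 − 1)/(−7) = 3.

3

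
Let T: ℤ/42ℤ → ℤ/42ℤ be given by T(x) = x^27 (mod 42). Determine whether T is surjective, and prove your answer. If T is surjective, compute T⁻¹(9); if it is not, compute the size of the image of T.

18

T(2): Repeated squaring mod 42: 2^1 ≡ 2, 2^2 ≡ 2² = 4, 2^4 ≡ 4² = 16, 2^8 ≡ 16² = 256 ≡ 4, 2^16 ≡ 4² = 16. Since 27 = 16 + 8 + 2 + 1, 2^27 ≡ 16·4·4·2: 16·4 = 64 ≡ 22, then 22·4 = 88 ≡ 4, then 4·2 = 8. So 2^27 ≡ 8 (mod 42).
T(8): Repeated squaring mod 42: 8^1 ≡ 8, 8^2 ≡ 8² = 64 ≡ 22, 8^4 ≡ 22² = 484 ≡ 22, 8^8 ≡ 22² = 484 ≡ 22, 8^16 ≡ 22² = 484 ≡ 22. Since 27 = 16 + 8 + 2 + 1, 8^27 ≡ 22·22·22·8: 22·22 = 484 ≡ 22, then 22·22 = 484 ≡ 22, then 22·8 = 176 ≡ 8. So 8^27 ≡ 8 (mod 42).
So T(2) = T(8) = 8 while 2 ≠ 8, hence T is not injective.
A non-injective map from the 42-element set ℤ/42ℤ to itself takes at most 41 distinct values, so it cannot be surjective. Therefore T is not surjective.
Since T is not surjective, we determine |image(T)|. Computing x^27 mod 42 for each x (by repeated squaring, reducing mod 42 at every step), the values T(0), T(1), …, T(41) are: 0, 1, 8, 27, 22, 41, 6, 7, 8, 15, 34, 29, 6, 13, 14, 15, 22, 41, 36, 13, 20, 21, 22, 29, 6, 1, 20, 27, 28, 29, 36, 13, 8, 27, 34, 35, 36, 1, 20, 15, 34, 41.
The distinct values are {0, 1, 6, 7, 8, 13, 14, 15, 20, 21, 22, 27, 28, 29, 34, 35, 36, 41}; there are 18 of them.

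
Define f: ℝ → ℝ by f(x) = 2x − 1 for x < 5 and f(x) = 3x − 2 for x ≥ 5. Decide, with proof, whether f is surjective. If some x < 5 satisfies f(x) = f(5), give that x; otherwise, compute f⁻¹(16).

6

Both pieces are strictly increasing (slopes 2 and 3), so each is injective on its own interval.
The left piece maps (−∞, 5) onto (−∞, 9); the right piece maps [5, ∞) onto [13, ∞).
The union (−∞, 9) ∪ [13, ∞) omits the interval between 9 and 13; in particular 9 has no preimage. So f is not surjective.
Because the two images are disjoint, no x < 5 has f(x) = f(5), so we compute f⁻¹(16): 16 lies in [13, ∞), so solve 3x − 2 = 16: x = (16 + 2)/3 = 6.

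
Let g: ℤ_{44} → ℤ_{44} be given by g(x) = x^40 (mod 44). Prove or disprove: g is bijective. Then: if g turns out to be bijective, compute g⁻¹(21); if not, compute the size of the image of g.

g(1) = 1^40 = 1.
g(3): Repeated squaring mod 44: 3^1 ≡ 3, 3^2 ≡ 3² = 9, 3^4 ≡ 9² = 81 ≡ 37, 3^8 ≡ 37² = 1369 ≡ 5, 3^16 ≡ 5² = 25, 3^32 ≡ 25² = 625 ≡ 9. Since 40 = 32 + 8, 3^40 ≡ 9·5: 9·5 = 45 ≡ 1. So 3^40 ≡ 1 (mod 44).
So g(1) = g(3) = 1 while 1 ≠ 3, thus g is not injective, hence not bijective.
Since g is not bijective, we determine |image(g)|. Computing x^40 mod 44 for each x (by repeated squaring, reducing mod 44 at every step), the values g(0), g(1), …, g(43) are: 0, 1, 12, 1, 12, 1, 12, 1, 12, 1, 12, 33, 12, 1, 12, 1, 12, 1, 12, 1, 12, 1, 0, 1, 12, 1, 12, 1, 12, 1, 12, 1, 12, 33, 12, 1, 12, 1, 12, 1, 12, 1, 12, 1.
The distinct values are {0, 1, 12, 33}; there are 4 of them.

4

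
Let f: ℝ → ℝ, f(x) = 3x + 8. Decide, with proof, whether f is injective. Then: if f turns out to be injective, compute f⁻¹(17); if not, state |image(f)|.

3

Suppose f(s) = f(t). Then 3s + 8 = 3t + 8, therefore 3s = 3t, hence s = t.
Therefore f is injective.
Since f is injective, we compute f⁻¹(17) = (17 − 8)/3 = 3.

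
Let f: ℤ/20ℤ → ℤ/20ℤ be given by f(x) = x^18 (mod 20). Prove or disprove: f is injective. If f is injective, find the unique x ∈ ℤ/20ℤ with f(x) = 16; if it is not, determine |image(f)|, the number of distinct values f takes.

f(4): Repeated squaring mod 20: 4^1 ≡ 4, 4^2 ≡ 4² = 16, 4^4 ≡ 16² = 256 ≡ 16, 4^8 ≡ 16² = 256 ≡ 16, 4^16 ≡ 16² = 256 ≡ 16. Since 18 = 16 + 2, 4^18 ≡ 16·16: 16·16 = 256 ≡ 16. So 4^18 ≡ 16 (mod 20).
f(6): Repeated squaring mod 20: 6^1 ≡ 6, 6^2 ≡ 6² = 36 ≡ 16, 6^4 ≡ 16² = 256 ≡ 16, 6^8 ≡ 16² = 256 ≡ 16, 6^16 ≡ 16² = 256 ≡ 16. Since 18 = 16 + 2, 6^18 ≡ 16·16: 16·16 = 256 ≡ 16. So 6^18 ≡ 16 (mod 20).
So f(4) = f(6) = 16 while 4 ≠ 6, thus f is not injective.
Since f is not injective, we determine |image(f)|. Computing x^18 mod 20 for each x (by repeated squaring, reducing mod 20 at every step), the values f(0), f(1), …, f(19) are: 0, 1, 4, 9, 16, 5, 16, 9, 4, 1, 0, 1, 4, 9, 16, 5, 16, 9, 4, 1.
The distinct values are {0, 1, 4, 5, 9, 16}; there are 6 of them.

6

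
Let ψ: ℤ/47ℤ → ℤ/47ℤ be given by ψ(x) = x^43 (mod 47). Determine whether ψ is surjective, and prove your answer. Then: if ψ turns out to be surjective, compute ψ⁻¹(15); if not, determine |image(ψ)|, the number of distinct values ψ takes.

30

Since 47 is prime, the nonzero elements of ℤ/47ℤ form a cyclic group of order 46.
As gcd(43, 46) = 1, raising to the 43rd power is a bijection on this group: if x_1^43 ≡ x_2^43 then (x_1x_2^{−1})^43 = 1, and the only element of order dividing gcd(43, 46) = 1 is 1, so x_1 = x_2.
With ψ(0) = 0 this makes ψ injective on all of ℤ/47ℤ, hence bijective (finite equal-size domain and codomain). In particular ψ is surjective.
Since ψ is surjective, we find the preimage of 15. The inverse of x ↦ x^43 on (ℤ/47ℤ)^× is x ↦ x^15, because 43·15 = 645 = 14·46 + 1 ≡ 1 (mod 46) and x^{46} = 1 for x ≠ 0 (Fermat). So ψ⁻¹(15) = 15^15 mod 47.
Repeated squaring mod 47: 15^1 ≡ 15, 15^2 ≡ 15² = 225 ≡ 37, 15^4 ≡ 37² = 1369 ≡ 6, 15^8 ≡ 6² = 36. Since 15 = 8 + 4 + 2 + 1, 15^15 ≡ 36·6·37·15: 36·6 = 216 ≡ 28, then 28·37 = 1036 ≡ 2, then 2·15 = 30. So 15^15 ≡ 30 (mod 47).
Hence ψ⁻¹(15) = 30.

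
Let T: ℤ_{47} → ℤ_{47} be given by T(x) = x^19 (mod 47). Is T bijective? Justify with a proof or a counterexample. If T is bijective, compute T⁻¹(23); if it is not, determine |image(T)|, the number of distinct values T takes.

Since 47 is prime, the nonzero elements of ℤ_{47} form a cyclic group of order 46.
As gcd(19, 46) = 1, raising to the 19th power is a bijection on this group: if a^19 ≡ b^19 then (ab^{−1})^19 = 1, and the only element of order dividing gcd(19, 46) = 1 is 1, so a = b.
With T(0) = 0 this makes T injective on all of ℤ_{47}, hence bijective (finite equal-size domain and codomain). In particular T is bijective.
Since T is bijective, we find the preimage of 23. The inverse of x ↦ x^19 on (ℤ_{47})^× is x ↦ x^17, because 19·17 = 323 = 7·46 + 1 ≡ 1 (mod 46) and x^{46} = 1 for x ≠ 0 (Fermat). So T⁻¹(23) = 23^17 mod 47.
Repeated squaring mod 47: 23^1 ≡ 23, 23^2 ≡ 23² = 529 ≡ 12, 23^4 ≡ 12² = 144 ≡ 3, 23^8 ≡ 3² = 9, 23^16 ≡ 9² = 81 ≡ 34. Since 17 = 16 + 1, 23^17 ≡ 34·23: 34·23 = 782 ≡ 30. So 23^17 ≡ 30 (mod 47).
Hence T⁻¹(23) = 30.

30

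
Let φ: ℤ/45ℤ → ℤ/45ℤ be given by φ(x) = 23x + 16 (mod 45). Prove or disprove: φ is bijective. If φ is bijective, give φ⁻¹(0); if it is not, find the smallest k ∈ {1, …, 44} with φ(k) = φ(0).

13

By definition, φ is injective when φ(x_1) = φ(x_2) forces x_1 = x_2.
If φ(x_1) = φ(x_2), then 23x_1 ≡ 23x_2 (mod 45). Because gcd(23, 45) = 1, we may cancel 23 to get x_1 ≡ x_2 (mod 45).
We now compute 23⁻¹ mod 45 explicitly. Euclid's algorithm: 45 = 1·23 + 22, 23 = 1·22 + 1; back-substituting gives 1 = 2·23 − 1·45, so 23⁻¹ ≡ 2 (mod 45).
For any y ∈ ℤ/45ℤ, x = 2(y − 16) mod 45 satisfies φ(x) = 23·2(y − 16) + 16 ≡ y (since 23·2 ≡ 1 mod 45). So every y has a preimage.
Therefore φ is bijective.
Since φ is bijective, we compute φ⁻¹(0): solve 23x + 16 ≡ 0 (mod 45), i.e. 23x ≡ 29 (mod 45).
Multiplying by 23⁻¹ = 2 gives x ≡ 2·29 = 58 = 1·45 + 13 ≡ 13 (mod 45).
Check: φ(13) = 23·13 + 16 = 315 = 7·45 + 0 ≡ 0 (mod 45).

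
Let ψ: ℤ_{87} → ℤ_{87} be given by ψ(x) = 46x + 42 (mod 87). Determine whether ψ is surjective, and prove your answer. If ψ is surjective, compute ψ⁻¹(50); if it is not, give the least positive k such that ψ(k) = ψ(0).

38

By definition, ψ is surjective if every y in the codomain equals ψ(x) for some x in the domain.
Since gcd(46, 87) = 1, 46 is invertible modulo 87. Euclid's algorithm: 87 = 1·46 + 41, 46 = 1·41 + 5, 41 = 8·5 + 1; back-substituting gives 1 = 70·46 − 37·87, so 46⁻¹ ≡ 70 (mod 87).
Then y ↦ 70(y − 42) is a two-sided inverse to ψ, so every y ∈ ℤ_{87} has a preimage.
Thus ψ is surjective.
Since ψ is surjective, we compute ψ⁻¹(50): solve 46x + 42 ≡ 50 (mod 87), i.e. 46x ≡ 8 (mod 87).
Multiplying by 46⁻¹ = 70 gives x ≡ 70·8 = 560 = 6·87 + 38 ≡ 38 (mod 87).
Check: ψ(38) = 46·38 + 42 = 1790 = 20·87 + 50 ≡ 50 (mod 87).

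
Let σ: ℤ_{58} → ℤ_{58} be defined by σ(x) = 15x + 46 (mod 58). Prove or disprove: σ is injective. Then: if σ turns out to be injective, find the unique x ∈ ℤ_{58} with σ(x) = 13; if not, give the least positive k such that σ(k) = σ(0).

21

If σ(s) = σ(t), then 15s ≡ 15t (mod 58). Because gcd(15, 58) = 1, we may cancel 15 to get s ≡ t (mod 58).
Therefore σ is injective.
We now compute 15⁻¹ mod 58 explicitly. Euclid's algorithm: 58 = 3·15 + 13, 15 = 1·13 + 2, 13 = 6·2 + 1; back-substituting gives 1 = 31·15 − 8·58, so 15⁻¹ ≡ 31 (mod 58).
Since σ is injective, we find σ⁻¹(13): we need 15x ≡ 13 − 46 ≡ 25 (mod 58). Using 15⁻¹ = 31: x ≡ 31·25 = 775 = 13·58 + 21, so x = 21.
Check: σ(21) = 15·21 + 46 = 361 = 6·58 + 13 ≡ 13 (mod 58).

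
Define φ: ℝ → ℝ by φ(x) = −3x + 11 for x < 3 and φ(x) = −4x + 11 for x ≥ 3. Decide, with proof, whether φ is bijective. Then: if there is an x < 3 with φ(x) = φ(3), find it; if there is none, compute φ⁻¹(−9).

Both pieces are strictly decreasing (slopes −3 and −4), so each is injective on its own interval.
The left piece maps (−∞, 3) onto (2, ∞); the right piece maps [3, ∞) onto (−∞, −1].
The images leave a gap (2 has no preimage), so φ is not surjective, hence not bijective.
Because the two images are disjoint, no x < 3 has φ(x) = φ(3), so we compute φ⁻¹(−9): −9 lies in (−∞, −1], so solve −4x + 11 = −9: x = (−9 − 11)/(−4) = 5.

5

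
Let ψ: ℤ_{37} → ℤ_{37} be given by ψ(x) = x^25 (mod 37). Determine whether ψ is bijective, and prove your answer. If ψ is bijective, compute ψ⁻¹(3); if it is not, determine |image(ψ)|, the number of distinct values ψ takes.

Since 37 is prime, the nonzero elements of ℤ_{37} form a cyclic group of order 36.
As gcd(25, 36) = 1, raising to the 25th power is a bijection on this group: if a^25 ≡ b^25 then (ab^{−1})^25 = 1, and the only element of order dividing gcd(25, 36) = 1 is 1, so a = b.
With ψ(0) = 0 this makes ψ injective on all of ℤ_{37}, hence bijective (finite equal-size domain and codomain). In particular ψ is bijective.
Since ψ is bijective, we find the preimage of 3. The inverse of x ↦ x^25 on (ℤ_{37})^× is x ↦ x^13, because 25·13 = 325 = 9·36 + 1 ≡ 1 (mod 36) and x^{36} = 1 for x ≠ 0 (Fermat). So ψ⁻¹(3) = 3^13 mod 37.
Repeated squaring mod 37: 3^1 ≡ 3, 3^2 ≡ 3² = 9, 3^4 ≡ 9² = 81 ≡ 7, 3^8 ≡ 7² = 49 ≡ 12. Since 13 = 8 + 4 + 1, 3^13 ≡ 12·7·3: 12·7 = 84 ≡ 10, then 10·3 = 30. So 3^13 ≡ 30 (mod 37).
Hence ψ⁻¹(3) = 30.

30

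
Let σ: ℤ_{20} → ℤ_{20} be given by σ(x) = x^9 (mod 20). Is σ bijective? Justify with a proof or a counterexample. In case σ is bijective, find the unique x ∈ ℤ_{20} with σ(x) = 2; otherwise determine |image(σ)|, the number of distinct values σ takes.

15

σ(0) = 0^9 = 0.
σ(10): Repeated squaring mod 20: 10^1 ≡ 10, 10^2 ≡ 10² = 100 ≡ 0, 10^4 ≡ 0² = 0, 10^8 ≡ 0² = 0. Since 9 = 8 + 1, 10^9 ≡ 0·10: 0·10 = 0. So 10^9 ≡ 0 (mod 20).
So σ(0) = σ(10) = 0 while 0 ≠ 10, hence σ is not injective, hence not bijective.
Since σ is not bijective, we determine |image(σ)|. Computing x^9 mod 20 for each x (by repeated squaring, reducing mod 20 at every step), the values σ(0), σ(1), …, σ(19) are: 0, 1, 12, 3, 4, 5, 16, 7, 8, 9, 0, 11, 12, 13, 4, 15, 16, 17, 8, 19.
The distinct values are {0, 1, 3, 4, 5, 7, 8, 9, 11, 12, 13, 15, 16, 17, 19}; there are 15 of them.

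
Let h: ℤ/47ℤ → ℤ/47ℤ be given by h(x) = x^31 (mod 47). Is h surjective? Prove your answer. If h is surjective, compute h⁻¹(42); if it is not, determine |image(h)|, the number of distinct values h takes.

Since 47 is prime, the nonzero elements of ℤ/47ℤ form a cyclic group of order 46.
As gcd(31, 46) = 1, raising to the 31st power is a bijection on this group: if u^31 ≡ v^31 then (uv^{−1})^31 = 1, and the only element of order dividing gcd(31, 46) = 1 is 1, so u = v.
With h(0) = 0 this makes h injective on all of ℤ/47ℤ, hence bijective (finite equal-size domain and codomain). In particular h is surjective.
Since h is surjective, we find the preimage of 42. The inverse of x ↦ x^31 on (ℤ/47ℤ)^× is x ↦ x^3, because 31·3 = 93 = 2·46 + 1 ≡ 1 (mod 46) and x^{46} = 1 for x ≠ 0 (Fermat). So h⁻¹(42) = 42^3 mod 47.
Repeated squaring mod 47: 42^1 ≡ 42, 42^2 ≡ 42² = 1764 ≡ 25. Since 3 = 2 + 1, 42^3 ≡ 25·42: 25·42 = 1050 ≡ 16. So 42^3 ≡ 16 (mod 47).
Hence h⁻¹(42) = 16.

16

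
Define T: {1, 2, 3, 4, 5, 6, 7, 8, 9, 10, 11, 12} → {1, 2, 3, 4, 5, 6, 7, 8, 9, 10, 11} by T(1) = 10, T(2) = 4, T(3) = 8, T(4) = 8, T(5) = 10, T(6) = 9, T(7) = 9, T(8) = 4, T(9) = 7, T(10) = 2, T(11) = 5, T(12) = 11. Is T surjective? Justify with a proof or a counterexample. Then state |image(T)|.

No element maps to 1, so T is not surjective.
The image of T is {2, 4, 5, 7, 8, 9, 10, 11}, which has 8 elements.

8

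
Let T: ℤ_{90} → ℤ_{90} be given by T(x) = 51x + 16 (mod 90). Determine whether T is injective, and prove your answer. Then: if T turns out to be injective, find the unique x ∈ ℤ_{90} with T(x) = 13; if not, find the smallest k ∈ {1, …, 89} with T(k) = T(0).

30

Recall that T is injective when T(s) = T(t) forces s = t.
We have gcd(51, 90) = 3 > 1. Taking s = 0 and t = 30: T(0) = 16 and T(30) = 51·30 + 16 = 1546 ≡ 16 (mod 90).
So T(0) = T(30) while 0 ≠ 30, therefore T is not injective.
Since T is not injective, we find the least positive k with T(k) = T(0): this means 51k ≡ 0 (mod 90), i.e. 90 ∣ 51k. Since gcd(51, 90) = 3, dividing through by 3 this holds exactly when 30 ∣ 17k, and as gcd(17, 30) = 1, exactly when 30 ∣ k.
The smallest positive such k is 30.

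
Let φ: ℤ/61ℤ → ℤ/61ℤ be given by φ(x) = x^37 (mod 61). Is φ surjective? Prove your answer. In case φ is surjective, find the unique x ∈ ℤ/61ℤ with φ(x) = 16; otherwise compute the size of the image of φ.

Since 61 is prime, the nonzero elements of ℤ/61ℤ form a cyclic group of order 60.
As gcd(37, 60) = 1, raising to the 37th power is a bijection on this group: if u^37 ≡ v^37 then (uv^{−1})^37 = 1, and the only element of order dividing gcd(37, 60) = 1 is 1, so u = v.
With φ(0) = 0 this makes φ injective on all of ℤ/61ℤ, hence bijective (finite equal-size domain and codomain). In particular φ is surjective.
Since φ is surjective, we find the preimage of 16. The inverse of x ↦ x^37 on (ℤ/61ℤ)^× is x ↦ x^13, because 37·13 = 481 = 8·60 + 1 ≡ 1 (mod 60) and x^{60} = 1 for x ≠ 0 (Fermat). So φ⁻¹(16) = 16^13 mod 61.
Repeated squaring mod 61: 16^1 ≡ 16, 16^2 ≡ 16² = 256 ≡ 12, 16^4 ≡ 12² = 144 ≡ 22, 16^8 ≡ 22² = 484 ≡ 57. Since 13 = 8 + 4 + 1, 16^13 ≡ 57·22·16: 57·22 = 1254 ≡ 34, then 34·16 = 544 ≡ 56. So 16^13 ≡ 56 (mod 61).
Hence φ⁻¹(16) = 56.

56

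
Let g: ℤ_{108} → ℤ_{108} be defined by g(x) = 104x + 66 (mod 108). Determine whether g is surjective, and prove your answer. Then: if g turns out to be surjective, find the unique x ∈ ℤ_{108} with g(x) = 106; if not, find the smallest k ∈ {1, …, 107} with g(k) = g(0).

27

Since gcd(104, 108) = 4, we have 104x ≡ 0 (mod 4) for all x, so g(x) ≡ 2 (mod 4).
But 0 ≢ 2 (mod 4), so 0 ∈ ℤ_{108} has no preimage. Thus g is not surjective.
Since g is not surjective, we find the least positive k with g(k) = g(0): this means 104k ≡ 0 (mod 108), i.e. 108 ∣ 104k. Since gcd(104, 108) = 4, dividing through by 4 this holds exactly when 27 ∣ 26k, and as gcd(26, 27) = 1, exactly when 27 ∣ k.
The smallest positive such k is 27.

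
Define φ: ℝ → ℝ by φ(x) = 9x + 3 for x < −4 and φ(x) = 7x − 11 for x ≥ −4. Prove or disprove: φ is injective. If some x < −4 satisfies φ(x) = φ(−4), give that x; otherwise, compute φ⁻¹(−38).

Both pieces are strictly increasing (slopes 9 and 7), so each is injective on its own interval.
The left piece maps (−∞, −4) onto (−∞, −33); the right piece maps [−4, ∞) onto [−39, ∞).
These images overlap. In particular φ(−4) = −39 (right piece), and solving 9x + 3 = −39 on the left piece gives x = −14/3 < −4.
So φ(−14/3) = φ(−4) with −14/3 ≠ −4, and φ is not injective. This x = −14/3 is the requested value below −4.

-14/3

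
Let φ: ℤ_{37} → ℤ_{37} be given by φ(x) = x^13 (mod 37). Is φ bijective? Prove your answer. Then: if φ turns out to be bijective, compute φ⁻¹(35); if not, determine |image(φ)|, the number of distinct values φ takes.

Since 37 is prime, the nonzero elements of ℤ_{37} form a cyclic group of order 36.
As gcd(13, 36) = 1, raising to the 13th power is a bijection on this group: if u^13 ≡ v^13 then (uv^{−1})^13 = 1, and the only element of order dividing gcd(13, 36) = 1 is 1, so u = v.
With φ(0) = 0 this makes φ injective on all of ℤ_{37}, hence bijective (finite equal-size domain and codomain). In particular φ is bijective.
Since φ is bijective, we find the preimage of 35. The inverse of x ↦ x^13 on (ℤ_{37})^× is x ↦ x^25, because 13·25 = 325 = 9·36 + 1 ≡ 1 (mod 36) and x^{36} = 1 for x ≠ 0 (Fermat). So φ⁻¹(35) = 35^25 mod 37.
Repeated squaring mod 37: 35^1 ≡ 35, 35^2 ≡ 35² = 1225 ≡ 4, 35^4 ≡ 4² = 16, 35^8 ≡ 16² = 256 ≡ 34, 35^16 ≡ 34² = 1156 ≡ 9. Since 25 = 16 + 8 + 1, 35^25 ≡ 9·34·35: 9·34 = 306 ≡ 10, then 10·35 = 350 ≡ 17. So 35^25 ≡ 17 (mod 37).
Hence φ⁻¹(35) = 17.

17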